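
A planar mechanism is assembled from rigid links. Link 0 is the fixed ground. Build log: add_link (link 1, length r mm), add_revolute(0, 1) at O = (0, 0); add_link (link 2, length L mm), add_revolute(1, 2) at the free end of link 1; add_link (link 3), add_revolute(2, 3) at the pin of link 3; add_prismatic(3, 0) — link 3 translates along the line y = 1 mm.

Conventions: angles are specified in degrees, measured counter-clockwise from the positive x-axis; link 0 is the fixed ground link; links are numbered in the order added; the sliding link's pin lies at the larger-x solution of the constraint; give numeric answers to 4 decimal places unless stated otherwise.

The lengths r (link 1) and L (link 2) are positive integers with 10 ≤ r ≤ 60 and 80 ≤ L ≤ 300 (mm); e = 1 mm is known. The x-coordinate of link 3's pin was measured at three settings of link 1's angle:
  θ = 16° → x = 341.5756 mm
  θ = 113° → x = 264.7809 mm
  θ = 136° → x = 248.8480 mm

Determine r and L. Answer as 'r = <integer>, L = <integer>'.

constraint per measurement: (x − r cos θ)² + (r sin θ − e)² = L²
subtracting the θ₁ and θ₂ equations cancels the r² and L² terms:
r = (x₁² − x₂²) / (2[(x₁cos θ₁ + e sin θ₁) − (x₂cos θ₂ + e sin θ₂)]) = 54.0000 → r = 54
L² = (x₁ − r cos θ₁)² + (r sin θ₁ − e)² = 84100.0193 → L = 290.0000 → L = 290
check at θ₃=136°: x = 248.8480 (printed 248.8480) ✓

r = 54, L = 290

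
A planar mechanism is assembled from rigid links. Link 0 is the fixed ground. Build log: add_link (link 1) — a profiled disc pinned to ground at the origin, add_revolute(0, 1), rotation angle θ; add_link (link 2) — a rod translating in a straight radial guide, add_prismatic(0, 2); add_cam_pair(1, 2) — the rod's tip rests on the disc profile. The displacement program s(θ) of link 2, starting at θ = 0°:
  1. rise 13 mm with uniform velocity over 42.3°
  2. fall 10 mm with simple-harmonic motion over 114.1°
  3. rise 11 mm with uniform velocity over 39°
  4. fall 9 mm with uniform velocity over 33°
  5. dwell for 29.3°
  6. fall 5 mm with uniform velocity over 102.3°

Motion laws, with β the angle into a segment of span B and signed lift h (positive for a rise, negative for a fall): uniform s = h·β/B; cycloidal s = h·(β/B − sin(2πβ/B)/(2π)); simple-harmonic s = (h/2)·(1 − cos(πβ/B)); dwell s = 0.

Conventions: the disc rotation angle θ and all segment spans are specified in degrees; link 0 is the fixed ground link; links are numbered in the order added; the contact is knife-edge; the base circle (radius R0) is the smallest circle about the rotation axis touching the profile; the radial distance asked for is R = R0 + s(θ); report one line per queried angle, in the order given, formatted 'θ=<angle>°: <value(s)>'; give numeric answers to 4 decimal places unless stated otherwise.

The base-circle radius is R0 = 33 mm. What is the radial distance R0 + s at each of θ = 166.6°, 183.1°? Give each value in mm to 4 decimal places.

seg 1 [0°–42.3°] uniform, h=13: full span → s += 13 → s = 13.0000
seg 2 [42.3°–156.4°] simple-harmonic, h=-10: full span → s += -10 → s = 3.0000
seg 3 [156.4°–195.4°] uniform, h=11: θ=166.6° here. β=10.2, B=39. 11·10.2/39 = 2.8769 → s = 5.8769
seg 3 [156.4°–195.4°] uniform, h=11: θ=183.1° here. β=26.7, B=39. 11·26.7/39 = 7.5308 → s = 10.5308
θ=166.6°: R = R0 + s = 33 + 5.8769 = 38.8769
θ=183.1°: R = R0 + s = 33 + 10.5308 = 43.5308

θ=166.6°: 38.8769
θ=183.1°: 43.5308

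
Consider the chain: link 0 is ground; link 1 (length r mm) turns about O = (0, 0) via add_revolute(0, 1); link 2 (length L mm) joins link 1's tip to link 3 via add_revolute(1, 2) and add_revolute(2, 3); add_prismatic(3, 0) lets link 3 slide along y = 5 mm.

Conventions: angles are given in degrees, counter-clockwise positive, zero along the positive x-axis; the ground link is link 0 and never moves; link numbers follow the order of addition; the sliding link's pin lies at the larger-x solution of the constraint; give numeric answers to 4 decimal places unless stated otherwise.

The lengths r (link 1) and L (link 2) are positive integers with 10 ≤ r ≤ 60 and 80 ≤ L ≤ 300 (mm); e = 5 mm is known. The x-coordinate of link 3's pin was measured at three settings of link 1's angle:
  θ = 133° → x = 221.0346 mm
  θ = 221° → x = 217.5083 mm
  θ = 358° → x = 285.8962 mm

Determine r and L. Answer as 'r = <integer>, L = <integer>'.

constraint per measurement: (x − r cos θ)² + (r sin θ − e)² = L²
subtracting the θ₁ and θ₂ equations cancels the r² and L² terms:
r = (x₁² − x₂²) / (2[(x₁cos θ₁ + e sin θ₁) − (x₂cos θ₂ + e sin θ₂)]) = 38.0007 → r = 38
L² = (x₁ − r cos θ₁)² + (r sin θ₁ − e)² = 61504.0178 → L = 248.0000 → L = 248
check at θ₃=358°: x = 285.8962 (printed 285.8962) ✓

r = 38, L = 248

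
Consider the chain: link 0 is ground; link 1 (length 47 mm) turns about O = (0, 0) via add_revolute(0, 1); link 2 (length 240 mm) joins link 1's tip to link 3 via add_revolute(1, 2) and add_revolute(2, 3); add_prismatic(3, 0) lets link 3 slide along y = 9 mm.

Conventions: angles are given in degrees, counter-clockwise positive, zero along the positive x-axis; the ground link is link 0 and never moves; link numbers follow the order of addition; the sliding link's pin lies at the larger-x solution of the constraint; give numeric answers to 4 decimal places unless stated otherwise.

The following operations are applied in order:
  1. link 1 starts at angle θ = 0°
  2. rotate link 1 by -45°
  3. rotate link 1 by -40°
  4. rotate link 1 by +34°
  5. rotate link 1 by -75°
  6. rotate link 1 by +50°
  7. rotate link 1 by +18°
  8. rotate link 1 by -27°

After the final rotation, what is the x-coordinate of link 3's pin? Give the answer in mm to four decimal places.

geometry: r = 47 mm, L = 240 mm, e = 9 mm; θ starts at 0°
rotate link 1 by -45°: θ ← 0° -45° = -45°
rotate link 1 by -40°: θ ← -45° -40° = -85°
rotate link 1 by +34°: θ ← -85° +34° = -51°
rotate link 1 by -75°: θ ← -51° -75° = -126°
rotate link 1 by +50°: θ ← -126° +50° = -76°
rotate link 1 by +18°: θ ← -76° +18° = -58°
rotate link 1 by -27°: θ ← -58° -27° = -85°
crank pin P = (r cos θ, r sin θ) = (4.096320, -46.821151)
h = r sin θ − e = -46.821151 − 9 = -55.821151
x = r cos θ + √(L² − h²) = 4.096320 + 233.418078 = 237.514398

237.5144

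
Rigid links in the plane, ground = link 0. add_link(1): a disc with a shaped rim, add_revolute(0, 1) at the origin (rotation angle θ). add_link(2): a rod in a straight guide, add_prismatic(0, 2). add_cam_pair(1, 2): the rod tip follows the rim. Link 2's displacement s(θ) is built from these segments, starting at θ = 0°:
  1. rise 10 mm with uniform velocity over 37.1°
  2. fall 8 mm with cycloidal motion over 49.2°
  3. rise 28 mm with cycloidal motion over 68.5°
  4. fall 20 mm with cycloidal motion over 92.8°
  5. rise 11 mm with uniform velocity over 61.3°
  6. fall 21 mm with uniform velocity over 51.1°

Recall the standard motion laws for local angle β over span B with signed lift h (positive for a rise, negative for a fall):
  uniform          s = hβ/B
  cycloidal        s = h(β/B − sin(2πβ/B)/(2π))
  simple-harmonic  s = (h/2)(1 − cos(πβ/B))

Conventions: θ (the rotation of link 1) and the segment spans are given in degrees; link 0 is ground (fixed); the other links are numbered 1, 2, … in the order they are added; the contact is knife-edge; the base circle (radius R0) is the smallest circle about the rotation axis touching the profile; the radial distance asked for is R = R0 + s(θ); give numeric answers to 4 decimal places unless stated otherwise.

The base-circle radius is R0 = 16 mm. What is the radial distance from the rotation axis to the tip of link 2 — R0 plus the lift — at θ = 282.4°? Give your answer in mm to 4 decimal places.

segment 1 (0° to 37.1°, uniform, h = 10) is passed completely: s = 0.0000 + (10) = 10.0000
segment 2 (37.1° to 86.3°, cycloidal, h = -8) is passed completely: s = 10.0000 + (-8) = 2.0000
segment 3 (86.3° to 154.8°, cycloidal, h = 28) is passed completely: s = 2.0000 + (28) = 30.0000
segment 4 (154.8° to 247.6°, cycloidal, h = -20) is passed completely: s = 30.0000 + (-20) = 10.0000
θ = 282.4° falls in segment 5 (247.6° to 308.9°, uniform, h = 11): β = 282.4 − 247.6 = 34.8°, B = 61.3°; Δs = 11·34.8/61.3 = 6.2447; s = 10.0000 + 6.2447 = 16.2447
R = R0 + s = 16 + 16.2447 = 32.2447

32.2447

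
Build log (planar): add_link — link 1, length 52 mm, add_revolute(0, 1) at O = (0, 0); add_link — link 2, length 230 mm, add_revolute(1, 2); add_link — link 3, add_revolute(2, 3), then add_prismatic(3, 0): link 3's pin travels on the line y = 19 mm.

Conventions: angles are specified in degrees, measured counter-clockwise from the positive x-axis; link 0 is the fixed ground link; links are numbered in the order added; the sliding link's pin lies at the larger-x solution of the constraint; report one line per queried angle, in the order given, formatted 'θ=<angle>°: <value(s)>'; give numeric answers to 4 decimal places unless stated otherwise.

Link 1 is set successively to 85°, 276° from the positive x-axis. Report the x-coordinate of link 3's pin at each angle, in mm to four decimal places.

geometry: r = 52 mm, L = 230 mm, e = 19 mm
θ=85°: crank pin P = (r cos θ, r sin θ) = (4.532099, 51.802124)
θ=85°: h = r sin θ − e = 51.802124 − 19 = 32.802124
θ=85°: x = r cos θ + √(L² − h²) = 4.532099 + 227.648898 = 232.180996
θ=276°: crank pin P = (r cos θ, r sin θ) = (5.435480, -51.715139)
θ=276°: h = r sin θ − e = -51.715139 − 19 = -70.715139
θ=276°: x = r cos θ + √(L² − h²) = 5.435480 + 218.859245 = 224.294725

θ=85°: 232.1810
θ=276°: 224.2947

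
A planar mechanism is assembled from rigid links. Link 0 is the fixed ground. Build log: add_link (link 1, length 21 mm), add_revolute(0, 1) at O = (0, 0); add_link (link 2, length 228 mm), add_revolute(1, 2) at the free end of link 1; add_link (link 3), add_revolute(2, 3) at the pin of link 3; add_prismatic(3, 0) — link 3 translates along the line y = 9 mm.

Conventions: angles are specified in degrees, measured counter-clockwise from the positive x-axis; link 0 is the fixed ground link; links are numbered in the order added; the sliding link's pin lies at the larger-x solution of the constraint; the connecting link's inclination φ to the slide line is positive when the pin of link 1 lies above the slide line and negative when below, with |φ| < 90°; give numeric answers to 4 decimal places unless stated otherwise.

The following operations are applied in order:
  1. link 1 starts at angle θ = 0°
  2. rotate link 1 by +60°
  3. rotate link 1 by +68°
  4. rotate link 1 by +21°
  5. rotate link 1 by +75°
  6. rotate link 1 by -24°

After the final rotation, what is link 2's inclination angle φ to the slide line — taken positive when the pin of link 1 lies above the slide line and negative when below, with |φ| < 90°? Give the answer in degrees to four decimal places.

geometry: r = 21 mm, L = 228 mm, e = 9 mm; θ starts at 0°
rotate link 1 by +60°: θ ← 0° +60° = 60°
rotate link 1 by +68°: θ ← 60° +68° = 128°
rotate link 1 by +21°: θ ← 128° +21° = 149°
rotate link 1 by +75°: θ ← 149° +75° = 224°
rotate link 1 by -24°: θ ← 224° -24° = 200°
h = r sin θ − e = -7.182423 − 9 = -16.182423
sin φ = h / L = -16.182423 / 228 = -0.07097554
φ = arcsin(-0.07097554) = -4.070021°

-4.0700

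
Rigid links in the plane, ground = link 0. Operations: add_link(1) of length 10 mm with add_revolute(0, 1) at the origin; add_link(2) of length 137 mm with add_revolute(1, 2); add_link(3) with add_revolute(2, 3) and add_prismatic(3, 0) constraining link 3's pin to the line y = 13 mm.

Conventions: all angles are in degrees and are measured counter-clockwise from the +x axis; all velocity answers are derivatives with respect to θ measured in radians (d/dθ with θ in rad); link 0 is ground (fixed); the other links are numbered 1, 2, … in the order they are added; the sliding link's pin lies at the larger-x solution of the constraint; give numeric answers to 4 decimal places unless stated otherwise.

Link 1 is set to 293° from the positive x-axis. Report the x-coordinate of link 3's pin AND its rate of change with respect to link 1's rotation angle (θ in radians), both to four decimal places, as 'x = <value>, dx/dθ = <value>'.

geometry: r = 10 mm, L = 137 mm, e = 13 mm
crank pin P = (r cos θ, r sin θ) = (3.907311, -9.205049)
h = r sin θ − e = -9.205049 − 13 = -22.205049
x = r cos θ + √(L² − h²) = 3.907311 + 135.188520 = 139.095831
dx/dθ = −r sin θ − h·r cos θ/√(L² − h²) (θ in radians; h = -22.205049) = 9.846834

x = 139.0958, dx/dθ = 9.8468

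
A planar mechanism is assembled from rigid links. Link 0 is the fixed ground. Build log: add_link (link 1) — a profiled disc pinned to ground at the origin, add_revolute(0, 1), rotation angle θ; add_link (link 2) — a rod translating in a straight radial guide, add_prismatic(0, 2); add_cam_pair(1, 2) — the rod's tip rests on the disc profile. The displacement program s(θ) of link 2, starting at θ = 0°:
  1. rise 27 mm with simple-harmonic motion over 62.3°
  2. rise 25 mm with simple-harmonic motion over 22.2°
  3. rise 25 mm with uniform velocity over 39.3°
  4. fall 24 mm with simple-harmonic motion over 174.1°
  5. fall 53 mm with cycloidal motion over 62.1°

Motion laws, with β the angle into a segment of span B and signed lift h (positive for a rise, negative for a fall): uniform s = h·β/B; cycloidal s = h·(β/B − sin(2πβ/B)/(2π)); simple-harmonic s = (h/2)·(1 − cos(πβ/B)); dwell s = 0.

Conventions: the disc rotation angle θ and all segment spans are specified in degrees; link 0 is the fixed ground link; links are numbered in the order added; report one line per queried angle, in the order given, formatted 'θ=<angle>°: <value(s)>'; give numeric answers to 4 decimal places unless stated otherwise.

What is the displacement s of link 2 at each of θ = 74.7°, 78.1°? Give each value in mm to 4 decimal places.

seg 1 [0°–62.3°] simple-harmonic, h=27: full span → s += 27 → s = 27.0000
seg 2 [62.3°–84.5°] simple-harmonic, h=25: θ=74.7° here. β=12.4, B=22.2. 25/2·(1 − cos(π·0.5586)) = 14.7866 → s = 41.7866
seg 2 [62.3°–84.5°] simple-harmonic, h=25: θ=78.1° here. β=15.8, B=22.2. 25/2·(1 − cos(π·0.7117)) = 20.2143 → s = 47.2143

θ=74.7°: 41.7866
θ=78.1°: 47.2143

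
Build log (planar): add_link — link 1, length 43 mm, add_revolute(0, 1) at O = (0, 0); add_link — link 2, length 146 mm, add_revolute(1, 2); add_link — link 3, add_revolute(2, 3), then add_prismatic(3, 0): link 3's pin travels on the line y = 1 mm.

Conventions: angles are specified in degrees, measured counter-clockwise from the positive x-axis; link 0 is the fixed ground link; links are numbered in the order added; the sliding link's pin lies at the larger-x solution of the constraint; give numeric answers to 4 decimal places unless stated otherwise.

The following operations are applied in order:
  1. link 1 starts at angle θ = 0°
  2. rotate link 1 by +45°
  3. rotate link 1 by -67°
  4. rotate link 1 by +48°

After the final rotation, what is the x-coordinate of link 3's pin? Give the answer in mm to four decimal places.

geometry: r = 43 mm, L = 146 mm, e = 1 mm; θ starts at 0°
rotate link 1 by +45°: θ ← 0° +45° = 45°
rotate link 1 by -67°: θ ← 45° -67° = -22°
rotate link 1 by +48°: θ ← -22° +48° = 26°
crank pin P = (r cos θ, r sin θ) = (38.648144, 18.849959)
h = r sin θ − e = 18.849959 − 1 = 17.849959
x = r cos θ + √(L² − h²) = 38.648144 + 144.904724 = 183.552868

183.5529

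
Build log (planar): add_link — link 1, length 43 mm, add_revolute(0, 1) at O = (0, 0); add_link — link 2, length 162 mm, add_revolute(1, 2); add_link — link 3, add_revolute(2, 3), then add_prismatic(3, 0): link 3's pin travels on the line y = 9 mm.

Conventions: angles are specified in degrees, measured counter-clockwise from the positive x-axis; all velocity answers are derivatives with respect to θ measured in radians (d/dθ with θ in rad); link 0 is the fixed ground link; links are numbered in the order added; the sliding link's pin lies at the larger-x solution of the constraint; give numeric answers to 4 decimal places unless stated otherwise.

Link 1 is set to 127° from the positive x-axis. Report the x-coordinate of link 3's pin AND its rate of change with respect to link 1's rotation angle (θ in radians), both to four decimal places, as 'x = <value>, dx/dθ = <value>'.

geometry: r = 43 mm, L = 162 mm, e = 9 mm
crank pin P = (r cos θ, r sin θ) = (-25.878046, 34.341327)
h = r sin θ − e = 34.341327 − 9 = 25.341327
x = r cos θ + √(L² − h²) = -25.878046 + 160.005678 = 134.127632
dx/dθ = −r sin θ − h·r cos θ/√(L² − h²) (θ in radians; h = 25.341327) = -30.242822

x = 134.1276, dx/dθ = -30.2428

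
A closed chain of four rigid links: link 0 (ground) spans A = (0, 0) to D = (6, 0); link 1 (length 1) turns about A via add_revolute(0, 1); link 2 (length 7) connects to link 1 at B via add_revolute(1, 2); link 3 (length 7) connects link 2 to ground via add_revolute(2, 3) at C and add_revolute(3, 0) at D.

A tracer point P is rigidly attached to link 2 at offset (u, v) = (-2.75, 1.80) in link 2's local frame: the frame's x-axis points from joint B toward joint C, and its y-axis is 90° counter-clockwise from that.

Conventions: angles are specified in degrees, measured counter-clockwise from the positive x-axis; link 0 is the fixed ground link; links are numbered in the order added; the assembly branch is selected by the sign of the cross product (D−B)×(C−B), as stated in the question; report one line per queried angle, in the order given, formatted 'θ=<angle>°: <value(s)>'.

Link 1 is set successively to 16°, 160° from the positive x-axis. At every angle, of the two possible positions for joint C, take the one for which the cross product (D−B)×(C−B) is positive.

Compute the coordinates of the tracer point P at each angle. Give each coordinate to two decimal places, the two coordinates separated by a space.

A=(0,0), D=(6.00,0)
θ=16°: B = A + 1.00·(cos16°, sin16°) = (0.9613, 0.2756)
θ=16°: |BD| = 5.0463
θ=16°: circle(B,7.00) ∩ circle(D,7.00): a=2.5231, h=6.5295
θ=16°:   candidates: C₊=(3.8373,6.6575) cross=32.949; C₋=(3.1240,-6.3819) cross=-32.949
θ=16°:   branch + wants cross > 0 → take C=(3.8373,6.6575) (cross=32.949)
θ=16°: ex = (C−B)/|BC| = (0.4109,0.9117); ey = (-0.9117,0.4109)
θ=16°: P = B + -2.75·ex + 1.80·ey = (-1.8097,-1.4920)
θ=160°: B = A + 1.00·(cos160°, sin160°) = (-0.9397, 0.3420)
θ=160°: |BD| = 6.9481
θ=160°: circle(B,7.00) ∩ circle(D,7.00): a=3.4741, h=6.0771
θ=160°:   candidates: C₊=(2.8293,6.2407) cross=42.224; C₋=(2.2310,-5.8987) cross=-42.224
θ=160°:   branch + wants cross > 0 → take C=(2.8293,6.2407) (cross=42.224)
θ=160°: ex = (C−B)/|BC| = (0.5384,0.8427); ey = (-0.8427,0.5384)
θ=160°: P = B + -2.75·ex + 1.80·ey = (-3.9372,-1.0062)

θ=16°: -1.81 -1.49
θ=160°: -3.94 -1.01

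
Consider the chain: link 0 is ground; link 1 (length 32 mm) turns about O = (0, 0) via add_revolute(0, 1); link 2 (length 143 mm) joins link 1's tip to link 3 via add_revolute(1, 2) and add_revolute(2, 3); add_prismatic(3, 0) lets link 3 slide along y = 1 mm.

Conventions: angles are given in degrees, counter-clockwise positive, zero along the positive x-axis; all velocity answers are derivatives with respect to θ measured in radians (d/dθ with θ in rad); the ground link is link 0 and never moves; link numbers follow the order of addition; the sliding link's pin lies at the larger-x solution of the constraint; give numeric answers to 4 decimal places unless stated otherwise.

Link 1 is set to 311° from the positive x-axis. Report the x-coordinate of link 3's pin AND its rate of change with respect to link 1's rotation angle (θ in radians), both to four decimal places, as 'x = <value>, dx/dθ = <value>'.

geometry: r = 32 mm, L = 143 mm, e = 1 mm
crank pin P = (r cos θ, r sin θ) = (20.993889, -24.150707)
h = r sin θ − e = -24.150707 − 1 = -25.150707
x = r cos θ + √(L² − h²) = 20.993889 + 140.770885 = 161.764774
dx/dθ = −r sin θ − h·r cos θ/√(L² − h²) (θ in radians; h = -25.150707) = 27.901561

x = 161.7648, dx/dθ = 27.9016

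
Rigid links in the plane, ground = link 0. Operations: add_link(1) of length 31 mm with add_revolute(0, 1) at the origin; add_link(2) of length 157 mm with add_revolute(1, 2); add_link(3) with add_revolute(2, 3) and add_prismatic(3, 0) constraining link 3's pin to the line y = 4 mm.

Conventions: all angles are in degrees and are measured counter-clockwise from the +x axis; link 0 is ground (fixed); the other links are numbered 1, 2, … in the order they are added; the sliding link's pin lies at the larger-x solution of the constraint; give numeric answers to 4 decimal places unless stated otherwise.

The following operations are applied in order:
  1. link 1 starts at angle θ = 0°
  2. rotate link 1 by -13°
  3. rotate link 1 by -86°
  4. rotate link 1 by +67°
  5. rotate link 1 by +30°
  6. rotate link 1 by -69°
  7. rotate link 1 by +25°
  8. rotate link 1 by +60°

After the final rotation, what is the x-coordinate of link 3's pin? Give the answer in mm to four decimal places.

geometry: r = 31 mm, L = 157 mm, e = 4 mm; θ starts at 0°
rotate link 1 by -13°: θ ← 0° -13° = -13°
rotate link 1 by -86°: θ ← -13° -86° = -99°
rotate link 1 by +67°: θ ← -99° +67° = -32°
rotate link 1 by +30°: θ ← -32° +30° = -2°
rotate link 1 by -69°: θ ← -2° -69° = -71°
rotate link 1 by +25°: θ ← -71° +25° = -46°
rotate link 1 by +60°: θ ← -46° +60° = 14°
crank pin P = (r cos θ, r sin θ) = (30.079168, 7.499579)
h = r sin θ − e = 7.499579 − 4 = 3.499579
x = r cos θ + √(L² − h²) = 30.079168 + 156.960992 = 187.040159

187.0402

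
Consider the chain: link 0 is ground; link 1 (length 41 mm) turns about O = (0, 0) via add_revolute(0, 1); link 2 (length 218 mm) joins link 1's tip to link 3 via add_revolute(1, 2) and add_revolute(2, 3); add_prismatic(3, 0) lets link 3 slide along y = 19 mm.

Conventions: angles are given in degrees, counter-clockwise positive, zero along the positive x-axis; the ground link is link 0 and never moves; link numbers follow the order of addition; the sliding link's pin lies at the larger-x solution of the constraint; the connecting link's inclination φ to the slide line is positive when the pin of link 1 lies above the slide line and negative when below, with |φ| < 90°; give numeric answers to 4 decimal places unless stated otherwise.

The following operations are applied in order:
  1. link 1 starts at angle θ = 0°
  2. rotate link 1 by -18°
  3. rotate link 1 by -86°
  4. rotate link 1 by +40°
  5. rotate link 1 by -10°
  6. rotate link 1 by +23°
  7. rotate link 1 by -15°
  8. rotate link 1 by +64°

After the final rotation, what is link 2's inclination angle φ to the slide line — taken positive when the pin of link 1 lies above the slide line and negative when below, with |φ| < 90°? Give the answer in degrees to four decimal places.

geometry: r = 41 mm, L = 218 mm, e = 19 mm; θ starts at 0°
rotate link 1 by -18°: θ ← 0° -18° = -18°
rotate link 1 by -86°: θ ← -18° -86° = -104°
rotate link 1 by +40°: θ ← -104° +40° = -64°
rotate link 1 by -10°: θ ← -64° -10° = -74°
rotate link 1 by +23°: θ ← -74° +23° = -51°
rotate link 1 by -15°: θ ← -51° -15° = -66°
rotate link 1 by +64°: θ ← -66° +64° = -2°
h = r sin θ − e = -1.430879 − 19 = -20.430879
sin φ = h / L = -20.430879 / 218 = -0.09371963
φ = arcsin(-0.09371963) = -5.377631°

-5.3776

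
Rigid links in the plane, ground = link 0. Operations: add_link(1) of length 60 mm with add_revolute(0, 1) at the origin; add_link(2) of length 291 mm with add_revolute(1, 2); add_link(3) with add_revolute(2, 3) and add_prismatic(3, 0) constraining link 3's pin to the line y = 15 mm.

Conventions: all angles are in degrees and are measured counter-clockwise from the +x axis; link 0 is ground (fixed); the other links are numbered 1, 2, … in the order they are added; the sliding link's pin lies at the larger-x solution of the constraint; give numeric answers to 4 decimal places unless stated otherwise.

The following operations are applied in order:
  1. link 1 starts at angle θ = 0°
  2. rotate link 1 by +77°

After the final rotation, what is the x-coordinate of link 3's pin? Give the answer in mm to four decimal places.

geometry: r = 60 mm, L = 291 mm, e = 15 mm; θ starts at 0°
rotate link 1 by +77°: θ ← 0° +77° = 77°
crank pin P = (r cos θ, r sin θ) = (13.497063, 58.462204)
h = r sin θ − e = 58.462204 − 15 = 43.462204
x = r cos θ + √(L² − h²) = 13.497063 + 287.736054 = 301.233117

301.2331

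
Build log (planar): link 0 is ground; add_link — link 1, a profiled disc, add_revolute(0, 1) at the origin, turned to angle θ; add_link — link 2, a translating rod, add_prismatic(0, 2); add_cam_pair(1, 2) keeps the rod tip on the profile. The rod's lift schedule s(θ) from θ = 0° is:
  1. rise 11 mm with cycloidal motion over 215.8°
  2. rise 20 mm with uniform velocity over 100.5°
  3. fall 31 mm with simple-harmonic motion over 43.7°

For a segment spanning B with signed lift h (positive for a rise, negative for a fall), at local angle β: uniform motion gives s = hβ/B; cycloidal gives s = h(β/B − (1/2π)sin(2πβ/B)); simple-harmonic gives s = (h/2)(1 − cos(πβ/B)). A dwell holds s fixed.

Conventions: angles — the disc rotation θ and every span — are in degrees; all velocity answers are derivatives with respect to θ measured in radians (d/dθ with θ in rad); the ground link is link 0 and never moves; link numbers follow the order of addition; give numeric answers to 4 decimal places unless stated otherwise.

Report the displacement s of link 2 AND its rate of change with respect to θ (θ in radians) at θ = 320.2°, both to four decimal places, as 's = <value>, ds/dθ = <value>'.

seg 1 [0°–215.8°] cycloidal, h=11: full span → s += 11 → s = 11.0000
seg 2 [215.8°–316.3°] uniform, h=20: full span → s += 20 → s = 31.0000
seg 3 [316.3°–360°] simple-harmonic, h=-31: θ=320.2° here. β=3.9, B=43.7. -31/2·(1 − cos(π·0.0892)) = -0.6052 → s = 30.3948
velocity in seg [316.3°–360°] (simple-harmonic), θ in radians: β = 3.9° = 0.0681 rad, B = 43.7° = 0.7627 rad; ds/dθ = (πh/(2B)) sin(πβ/B) = (π·(-31)/(2·0.7627)) sin(π·0.0892) = -17.666520 mm/rad

s = 30.3948, ds/dθ = -17.6665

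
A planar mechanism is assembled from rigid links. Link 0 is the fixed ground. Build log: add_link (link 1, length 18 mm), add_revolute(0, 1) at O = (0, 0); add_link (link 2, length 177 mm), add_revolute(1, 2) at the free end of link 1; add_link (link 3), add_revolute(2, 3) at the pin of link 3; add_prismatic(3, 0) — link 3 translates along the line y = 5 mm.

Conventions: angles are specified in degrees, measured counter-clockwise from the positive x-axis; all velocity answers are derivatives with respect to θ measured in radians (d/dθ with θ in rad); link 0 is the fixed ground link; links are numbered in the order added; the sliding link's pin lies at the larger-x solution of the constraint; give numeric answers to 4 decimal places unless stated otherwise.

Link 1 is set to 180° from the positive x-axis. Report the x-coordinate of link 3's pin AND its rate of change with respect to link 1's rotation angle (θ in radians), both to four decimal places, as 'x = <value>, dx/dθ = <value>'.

geometry: r = 18 mm, L = 177 mm, e = 5 mm
crank pin P = (r cos θ, r sin θ) = (-18.000000, 0.000000)
h = r sin θ − e = 0.000000 − 5 = -5.000000
x = r cos θ + √(L² − h²) = -18.000000 + 176.929364 = 158.929364
dx/dθ = −r sin θ − h·r cos θ/√(L² − h²) (θ in radians; h = -5.000000) = -0.508678

x = 158.9294, dx/dθ = -0.5087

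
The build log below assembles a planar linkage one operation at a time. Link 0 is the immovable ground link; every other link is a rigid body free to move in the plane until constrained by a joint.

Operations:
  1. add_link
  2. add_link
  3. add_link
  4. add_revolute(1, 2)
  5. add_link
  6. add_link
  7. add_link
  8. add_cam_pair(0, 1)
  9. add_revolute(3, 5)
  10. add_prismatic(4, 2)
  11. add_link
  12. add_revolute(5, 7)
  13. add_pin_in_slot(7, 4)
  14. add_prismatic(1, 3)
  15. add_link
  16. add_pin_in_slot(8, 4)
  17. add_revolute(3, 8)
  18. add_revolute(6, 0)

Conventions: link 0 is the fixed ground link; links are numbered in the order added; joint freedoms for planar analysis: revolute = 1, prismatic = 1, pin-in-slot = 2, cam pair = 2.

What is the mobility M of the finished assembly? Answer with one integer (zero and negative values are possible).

(L,J1,J2)=(1,0,0); link0 fixed
link1: (2,0,0)
link2: (3,0,0)
link3: (4,0,0)
R 1-2 [J1]: (4,1,0)
link4: (5,1,0)
link5: (6,1,0)
link6: (7,1,0)
C 0-1 [J2]: (7,1,1)
R 3-5 [J1]: (7,2,1)
P 4-2 [J1]: (7,3,1)
link7: (8,3,1)
R 5-7 [J1]: (8,4,1)
PS 7-4 [J2]: (8,4,2)
P 1-3 [J1]: (8,5,2)
link8: (9,5,2)
PS 8-4 [J2]: (9,5,3)
R 3-8 [J1]: (9,6,3)
R 6-0 [J1]: (9,7,3)
Grübler: 3·8 − 2·7 − 3 = 7

M = 7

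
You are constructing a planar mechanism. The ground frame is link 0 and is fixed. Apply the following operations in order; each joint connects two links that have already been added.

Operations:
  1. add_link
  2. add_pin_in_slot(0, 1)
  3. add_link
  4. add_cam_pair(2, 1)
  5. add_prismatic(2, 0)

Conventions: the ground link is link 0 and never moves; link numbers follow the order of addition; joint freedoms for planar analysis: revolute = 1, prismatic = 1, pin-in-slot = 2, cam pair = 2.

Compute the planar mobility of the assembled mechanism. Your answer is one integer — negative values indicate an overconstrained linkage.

ground; <1,0,0>
#1 <2,0,0>
PS:0↔1 J2 <2,0,1>
#2 <3,0,1>
C:2↔1 J2 <3,0,2>
P:2↔0 J1 <3,1,2>
3×2 − 2×1 − 1×2 = 2

M = 2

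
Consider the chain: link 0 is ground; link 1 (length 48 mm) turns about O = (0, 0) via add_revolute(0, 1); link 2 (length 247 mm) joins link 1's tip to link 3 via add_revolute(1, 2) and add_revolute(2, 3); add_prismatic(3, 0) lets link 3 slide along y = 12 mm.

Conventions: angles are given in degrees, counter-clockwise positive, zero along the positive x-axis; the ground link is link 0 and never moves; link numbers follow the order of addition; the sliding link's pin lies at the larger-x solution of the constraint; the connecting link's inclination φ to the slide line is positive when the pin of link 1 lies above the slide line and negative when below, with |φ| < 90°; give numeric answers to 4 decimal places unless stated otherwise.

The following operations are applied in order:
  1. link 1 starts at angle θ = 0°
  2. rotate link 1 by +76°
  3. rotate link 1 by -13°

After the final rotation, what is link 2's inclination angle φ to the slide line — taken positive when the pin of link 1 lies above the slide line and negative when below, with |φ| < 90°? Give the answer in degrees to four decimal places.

geometry: r = 48 mm, L = 247 mm, e = 12 mm; θ starts at 0°
rotate link 1 by +76°: θ ← 0° +76° = 76°
rotate link 1 by -13°: θ ← 76° -13° = 63°
h = r sin θ − e = 42.768313 − 12 = 30.768313
sin φ = h / L = 30.768313 / 247 = 0.12456807
φ = arcsin(0.12456807) = 7.155813°

7.1558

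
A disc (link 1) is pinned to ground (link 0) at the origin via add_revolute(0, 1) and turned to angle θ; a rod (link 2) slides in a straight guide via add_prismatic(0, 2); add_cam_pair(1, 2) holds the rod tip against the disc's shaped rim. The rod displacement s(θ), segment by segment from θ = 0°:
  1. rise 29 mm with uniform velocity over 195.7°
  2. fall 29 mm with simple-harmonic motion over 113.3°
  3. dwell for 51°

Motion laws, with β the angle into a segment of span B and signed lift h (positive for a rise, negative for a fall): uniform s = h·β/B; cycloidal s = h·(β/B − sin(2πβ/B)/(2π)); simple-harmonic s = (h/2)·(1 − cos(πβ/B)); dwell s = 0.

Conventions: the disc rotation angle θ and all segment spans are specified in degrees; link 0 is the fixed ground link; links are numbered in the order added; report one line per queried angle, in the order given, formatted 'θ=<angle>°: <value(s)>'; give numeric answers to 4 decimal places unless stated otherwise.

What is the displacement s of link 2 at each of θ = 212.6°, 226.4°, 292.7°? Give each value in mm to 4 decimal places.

segment 1 (0° to 195.7°, uniform, h = 29) is passed completely: s = 0.0000 + (29) = 29.0000
θ = 212.6° falls in segment 2 (195.7° to 309°, simple-harmonic, h = -29): β = 212.6 − 195.7 = 16.9°, B = 113.3°; Δs = -29/2·(1 − cos(π·0.1492)) = -1.5631; s = 29.0000 − 1.5631 = 27.4369
θ = 226.4° falls in segment 2 (195.7° to 309°, simple-harmonic, h = -29): β = 226.4 − 195.7 = 30.7°, B = 113.3°; Δs = -29/2·(1 − cos(π·0.2710)) = -4.9439; s = 29.0000 − 4.9439 = 24.0561
θ = 292.7° falls in segment 2 (195.7° to 309°, simple-harmonic, h = -29): β = 292.7 − 195.7 = 97°, B = 113.3°; Δs = -29/2·(1 − cos(π·0.8561)) = -27.5440; s = 29.0000 − 27.5440 = 1.4560

θ=212.6°: 27.4369
θ=226.4°: 24.0561
θ=292.7°: 1.4560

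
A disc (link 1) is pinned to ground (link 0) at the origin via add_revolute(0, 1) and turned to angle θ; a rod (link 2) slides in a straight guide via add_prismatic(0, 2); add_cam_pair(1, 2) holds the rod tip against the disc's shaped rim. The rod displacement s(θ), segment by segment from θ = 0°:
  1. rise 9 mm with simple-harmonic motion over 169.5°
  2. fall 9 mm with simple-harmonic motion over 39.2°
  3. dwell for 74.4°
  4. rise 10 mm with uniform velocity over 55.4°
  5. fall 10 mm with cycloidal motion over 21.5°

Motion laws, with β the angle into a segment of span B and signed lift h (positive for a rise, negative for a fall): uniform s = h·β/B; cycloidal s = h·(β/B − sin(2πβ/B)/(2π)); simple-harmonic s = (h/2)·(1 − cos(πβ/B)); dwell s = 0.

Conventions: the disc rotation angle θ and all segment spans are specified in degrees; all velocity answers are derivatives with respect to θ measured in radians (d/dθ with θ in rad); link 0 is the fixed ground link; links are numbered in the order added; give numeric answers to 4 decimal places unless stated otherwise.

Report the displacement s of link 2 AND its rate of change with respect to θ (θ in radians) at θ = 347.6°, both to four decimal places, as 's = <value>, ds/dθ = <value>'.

segment 1 (0° to 169.5°, simple-harmonic, h = 9) is passed completely: s = 0.0000 + (9) = 9.0000
segment 2 (169.5° to 208.7°, simple-harmonic, h = -9) is passed completely: s = 9.0000 + (-9) = 0.0000
segment 3 (208.7° to 283.1°, dwell): s unchanged at 0.0000
segment 4 (283.1° to 338.5°, uniform, h = 10) is passed completely: s = 0.0000 + (10) = 10.0000
θ = 347.6° falls in segment 5 (338.5° to 360°, cycloidal, h = -10): β = 347.6 − 338.5 = 9.1°, B = 21.5°; Δs = -10·(0.4233 − sin(2π·0.4233)/(2π)) = -3.4945; s = 10.0000 − 3.4945 = 6.5055
velocity in seg [338.5°–360°] (cycloidal), θ in radians: β = 9.1° = 0.1588 rad, B = 21.5° = 0.3752 rad; ds/dθ = (h/B)(1 − cos(2πβ/B)) = ((-10)/0.3752)(1 − cos(2π·0.4233)) = -50.259800 mm/rad

s = 6.5055, ds/dθ = -50.2598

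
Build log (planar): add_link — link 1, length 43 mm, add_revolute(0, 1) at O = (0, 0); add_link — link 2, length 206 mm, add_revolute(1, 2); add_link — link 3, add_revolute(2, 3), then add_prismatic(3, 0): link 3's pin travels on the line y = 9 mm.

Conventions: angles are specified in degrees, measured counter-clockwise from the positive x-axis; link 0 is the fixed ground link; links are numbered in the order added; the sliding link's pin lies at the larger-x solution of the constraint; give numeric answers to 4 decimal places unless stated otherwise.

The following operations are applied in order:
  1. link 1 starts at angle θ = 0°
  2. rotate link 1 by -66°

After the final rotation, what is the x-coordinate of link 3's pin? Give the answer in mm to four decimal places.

geometry: r = 43 mm, L = 206 mm, e = 9 mm; θ starts at 0°
rotate link 1 by -66°: θ ← 0° -66° = -66°
crank pin P = (r cos θ, r sin θ) = (17.489676, -39.282455)
h = r sin θ − e = -39.282455 − 9 = -48.282455
x = r cos θ + √(L² − h²) = 17.489676 + 200.261840 = 217.751516

217.7515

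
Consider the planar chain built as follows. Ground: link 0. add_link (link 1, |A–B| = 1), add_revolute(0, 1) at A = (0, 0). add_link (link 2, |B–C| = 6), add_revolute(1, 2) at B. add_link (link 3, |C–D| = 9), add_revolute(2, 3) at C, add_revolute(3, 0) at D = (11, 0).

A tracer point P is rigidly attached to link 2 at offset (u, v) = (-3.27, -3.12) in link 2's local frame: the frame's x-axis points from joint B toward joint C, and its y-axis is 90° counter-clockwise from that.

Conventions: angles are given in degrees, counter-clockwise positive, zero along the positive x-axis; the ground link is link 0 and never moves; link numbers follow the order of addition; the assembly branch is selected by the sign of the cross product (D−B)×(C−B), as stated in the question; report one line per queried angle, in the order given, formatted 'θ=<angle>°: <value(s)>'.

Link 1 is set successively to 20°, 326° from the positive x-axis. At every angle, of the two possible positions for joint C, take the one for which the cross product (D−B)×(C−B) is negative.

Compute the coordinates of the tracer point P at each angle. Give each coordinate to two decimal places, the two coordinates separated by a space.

A=(0,0), D=(11.00,0)
θ=20°: B = A + 1.00·(cos20°, sin20°) = (0.9397, 0.3420)
θ=20°: |BD| = 10.0661
θ=20°: circle(B,6.00) ∩ circle(D,9.00): a=2.7978, h=5.3077
θ=20°:   candidates: C₊=(3.9163,5.5516) cross=53.428; C₋=(3.5556,-5.0577) cross=-53.428
θ=20°:   branch - wants cross < 0 → take C=(3.5556,-5.0577) (cross=-53.428)
θ=20°: ex = (C−B)/|BC| = (0.4360,-0.9000); ey = (0.9000,0.4360)
θ=20°: P = B + -3.27·ex + -3.12·ey = (-3.2938,1.9246)
θ=326°: B = A + 1.00·(cos326°, sin326°) = (0.8290, -0.5592)
θ=326°: |BD| = 10.1863
θ=326°: circle(B,6.00) ∩ circle(D,9.00): a=2.8843, h=5.2612
θ=326°:   candidates: C₊=(3.4202,4.8525) cross=53.593; C₋=(3.9978,-5.6542) cross=-53.593
θ=326°:   branch - wants cross < 0 → take C=(3.9978,-5.6542) (cross=-53.593)
θ=326°: ex = (C−B)/|BC| = (0.5281,-0.8492); ey = (0.8492,0.5281)
θ=326°: P = B + -3.27·ex + -3.12·ey = (-3.5473,0.5698)

θ=20°: -3.29 1.92
θ=326°: -3.55 0.57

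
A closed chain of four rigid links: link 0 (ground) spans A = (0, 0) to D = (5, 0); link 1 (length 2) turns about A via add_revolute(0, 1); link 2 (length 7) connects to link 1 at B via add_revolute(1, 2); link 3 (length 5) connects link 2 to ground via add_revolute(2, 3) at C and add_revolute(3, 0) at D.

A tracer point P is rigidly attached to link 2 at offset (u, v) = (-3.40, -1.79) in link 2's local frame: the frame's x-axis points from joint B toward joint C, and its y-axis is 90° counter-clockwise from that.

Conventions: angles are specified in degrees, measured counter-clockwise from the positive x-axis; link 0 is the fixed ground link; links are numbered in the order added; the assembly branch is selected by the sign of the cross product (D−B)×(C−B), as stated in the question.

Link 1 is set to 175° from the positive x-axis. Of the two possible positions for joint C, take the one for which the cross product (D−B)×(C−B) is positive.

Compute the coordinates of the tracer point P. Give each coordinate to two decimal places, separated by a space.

A=(0,0), D=(5.00,0)
B = A + 2.00·(cos175°, sin175°) = (-1.9924, 0.1743)
|BD| = 6.9946
circle(B,7.00) ∩ circle(D,5.00): a=5.2129, h=4.6718
  candidates: C₊=(3.3353,4.7147) cross=32.677; C₋=(3.1025,-4.6259) cross=-32.677
  branch + wants cross > 0 → take C=(3.3353,4.7147) (cross=32.677)
ex = (C−B)/|BC| = (0.7611,0.6486); ey = (-0.6486,0.7611)
P = B + -3.40·ex + -1.79·ey = (-3.4191,-3.3934)

-3.42 -3.39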